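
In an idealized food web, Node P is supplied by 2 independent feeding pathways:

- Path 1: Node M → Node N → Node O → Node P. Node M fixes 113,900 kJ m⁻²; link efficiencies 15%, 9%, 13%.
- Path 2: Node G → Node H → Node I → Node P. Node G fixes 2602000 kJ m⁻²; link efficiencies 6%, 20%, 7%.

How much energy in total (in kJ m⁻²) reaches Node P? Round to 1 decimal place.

Path 1: 113900 × 0.15 × 0.09 × 0.13 = 199.8945 kJ m⁻²
Path 2: 2602000 × 0.06 × 0.2 × 0.07 = 2185.68 kJ m⁻²
Total at Node P: 199.8945 + 2185.68 = 2385.5745 kJ m⁻²

2385.6 kJ m⁻²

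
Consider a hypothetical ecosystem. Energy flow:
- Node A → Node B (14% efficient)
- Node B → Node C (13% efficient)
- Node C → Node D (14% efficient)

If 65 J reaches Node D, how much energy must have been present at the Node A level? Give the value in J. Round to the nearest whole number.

25510 J

Cumulative transfer efficiency: 0.14 × 0.13 × 0.14 = 0.002548
Node A energy = 65 / 0.002548 = 25510 J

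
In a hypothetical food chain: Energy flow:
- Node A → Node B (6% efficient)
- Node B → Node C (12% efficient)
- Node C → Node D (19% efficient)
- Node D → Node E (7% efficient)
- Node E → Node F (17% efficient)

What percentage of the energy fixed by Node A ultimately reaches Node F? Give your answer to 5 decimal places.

Product of link efficiencies: 0.06 × 0.12 × 0.19 × 0.07 × 0.17 = 0.0000162792
As a percentage: 0.0000162792 × 100 = 0.00163%

0.00163%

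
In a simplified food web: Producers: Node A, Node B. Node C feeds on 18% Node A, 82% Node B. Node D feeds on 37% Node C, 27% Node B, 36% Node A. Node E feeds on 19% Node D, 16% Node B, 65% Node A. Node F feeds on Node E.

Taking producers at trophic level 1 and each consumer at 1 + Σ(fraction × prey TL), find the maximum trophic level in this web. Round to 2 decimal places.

Node C: 1 + (0.18×1 + 0.82×1) = 2
Node D: 1 + (0.37×2 + 0.27×1 + 0.36×1) = 2.37
Node E: 1 + (0.19×2.37 + 0.16×1 + 0.65×1) = 2.2603
Node F: 1 + 2.2603 = 3.2603

3.26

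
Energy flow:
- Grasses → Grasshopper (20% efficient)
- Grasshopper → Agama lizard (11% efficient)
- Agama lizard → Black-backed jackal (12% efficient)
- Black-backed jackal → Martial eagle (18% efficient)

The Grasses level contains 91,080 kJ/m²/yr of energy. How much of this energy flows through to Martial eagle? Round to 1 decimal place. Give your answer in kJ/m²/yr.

Grasshopper: 91080 × 0.2 = 18216 kJ/m²/yr
Agama lizard: 18216 × 0.11 = 2003.76 kJ/m²/yr
Black-backed jackal: 2003.76 × 0.12 = 240.4512 kJ/m²/yr
Martial eagle: 240.4512 × 0.18 = 43.281216 kJ/m²/yr

43.3 kJ/m²/yr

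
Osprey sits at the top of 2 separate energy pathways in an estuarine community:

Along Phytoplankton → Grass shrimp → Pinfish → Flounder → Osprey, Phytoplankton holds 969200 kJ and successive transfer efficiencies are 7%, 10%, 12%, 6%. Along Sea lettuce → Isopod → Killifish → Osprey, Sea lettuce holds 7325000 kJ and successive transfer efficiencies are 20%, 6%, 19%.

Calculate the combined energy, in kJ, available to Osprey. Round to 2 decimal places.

Via Phytoplankton: 969200 × 0.07 × 0.1 × 0.12 × 0.06 = 48.84768 kJ
Via Sea lettuce: 7325000 × 0.2 × 0.06 × 0.19 = 16701 kJ
Total at Osprey: 48.84768 + 16701 = 16749.84768 kJ

16749.85 kJ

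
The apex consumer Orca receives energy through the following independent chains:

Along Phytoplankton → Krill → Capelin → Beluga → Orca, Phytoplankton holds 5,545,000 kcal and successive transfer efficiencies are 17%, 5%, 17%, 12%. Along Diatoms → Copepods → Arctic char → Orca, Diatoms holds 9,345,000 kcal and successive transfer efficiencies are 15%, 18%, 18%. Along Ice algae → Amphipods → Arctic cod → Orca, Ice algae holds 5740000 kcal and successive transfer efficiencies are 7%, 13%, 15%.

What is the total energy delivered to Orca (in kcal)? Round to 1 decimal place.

Via Phytoplankton: 5545000 × 0.17 × 0.05 × 0.17 × 0.12 = 961.503 kcal
Via Diatoms: 9345000 × 0.15 × 0.18 × 0.18 = 45416.7 kcal
Via Ice algae: 5740000 × 0.07 × 0.13 × 0.15 = 7835.1 kcal
Total at Orca: 961.503 + 45416.7 + 7835.1 = 54213.303 kcal

54213.3 kcal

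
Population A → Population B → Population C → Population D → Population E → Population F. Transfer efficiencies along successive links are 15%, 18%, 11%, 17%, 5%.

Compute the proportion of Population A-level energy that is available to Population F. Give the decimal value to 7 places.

Product of link efficiencies: 0.15 × 0.18 × 0.11 × 0.17 × 0.05 = 0.000025245

0.0000252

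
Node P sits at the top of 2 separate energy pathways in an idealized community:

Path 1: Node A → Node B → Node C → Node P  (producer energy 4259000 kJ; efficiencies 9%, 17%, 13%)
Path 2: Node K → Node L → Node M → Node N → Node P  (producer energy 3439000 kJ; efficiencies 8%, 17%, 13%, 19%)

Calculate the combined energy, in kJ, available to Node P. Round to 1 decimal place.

Path 1: 4259000 × 0.09 × 0.17 × 0.13 = 8471.151 kJ
Path 2: 3439000 × 0.08 × 0.17 × 0.13 × 0.19 = 1155.22888 kJ
Total at Node P: 8471.151 + 1155.22888 = 9626.37988 kJ

9626.4 kJ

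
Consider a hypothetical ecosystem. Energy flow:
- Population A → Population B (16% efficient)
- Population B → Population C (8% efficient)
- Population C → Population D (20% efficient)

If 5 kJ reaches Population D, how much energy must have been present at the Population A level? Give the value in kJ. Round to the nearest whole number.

Cumulative transfer efficiency: 0.16 × 0.08 × 0.2 = 0.00256
Population A energy = 5 / 0.00256 = 1953 kJ

1953 kJ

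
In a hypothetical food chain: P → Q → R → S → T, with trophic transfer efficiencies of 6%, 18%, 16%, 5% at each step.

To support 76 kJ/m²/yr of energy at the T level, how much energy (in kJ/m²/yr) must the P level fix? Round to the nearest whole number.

879630 kJ/m²/yr

Cumulative transfer efficiency: 0.06 × 0.18 × 0.16 × 0.05 = 0.0000864
P energy = 76 / 0.0000864 = 879630 kJ/m²/yr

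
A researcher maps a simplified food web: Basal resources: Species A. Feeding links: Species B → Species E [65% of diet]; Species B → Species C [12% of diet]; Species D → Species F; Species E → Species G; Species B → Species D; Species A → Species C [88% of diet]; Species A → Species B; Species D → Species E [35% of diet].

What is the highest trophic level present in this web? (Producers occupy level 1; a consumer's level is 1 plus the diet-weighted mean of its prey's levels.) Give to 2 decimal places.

4.35

Species B: 1 + 1 = 2
Species C: 1 + (0.12×2 + 0.88×1) = 2.12
Species D: 1 + 2 = 3
Species E: 1 + (0.65×2 + 0.35×3) = 3.35
Species F: 1 + 3 = 4
Species G: 1 + 3.35 = 4.35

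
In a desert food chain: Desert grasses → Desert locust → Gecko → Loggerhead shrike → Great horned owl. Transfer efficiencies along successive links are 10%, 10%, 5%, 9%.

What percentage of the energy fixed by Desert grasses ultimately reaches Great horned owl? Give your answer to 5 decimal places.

Product of link efficiencies: 0.1 × 0.1 × 0.05 × 0.09 = 0.000045
As a percentage: 0.000045 × 100 = 0.00450%

0.00450%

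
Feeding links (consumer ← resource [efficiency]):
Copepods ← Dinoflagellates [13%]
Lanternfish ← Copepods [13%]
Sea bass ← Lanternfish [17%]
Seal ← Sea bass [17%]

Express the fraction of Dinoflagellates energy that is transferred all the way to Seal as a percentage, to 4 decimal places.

Product of link efficiencies: 0.13 × 0.13 × 0.17 × 0.17 = 0.00048841
As a percentage: 0.00048841 × 100 = 0.0488%

0.0488%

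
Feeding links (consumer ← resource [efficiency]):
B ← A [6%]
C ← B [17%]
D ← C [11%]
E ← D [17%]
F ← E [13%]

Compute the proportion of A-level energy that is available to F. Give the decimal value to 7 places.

0.0000248

Product of link efficiencies: 0.06 × 0.17 × 0.11 × 0.17 × 0.13 = 0.0000247962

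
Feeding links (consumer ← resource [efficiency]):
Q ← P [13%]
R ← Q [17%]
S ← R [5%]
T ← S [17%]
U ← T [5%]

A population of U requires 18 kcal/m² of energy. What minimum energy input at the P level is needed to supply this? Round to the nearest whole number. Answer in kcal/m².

1916423 kcal/m²

Cumulative transfer efficiency: 0.13 × 0.17 × 0.05 × 0.17 × 0.05 = 0.0000093925
P energy = 18 / 0.0000093925 = 1916423 kcal/m²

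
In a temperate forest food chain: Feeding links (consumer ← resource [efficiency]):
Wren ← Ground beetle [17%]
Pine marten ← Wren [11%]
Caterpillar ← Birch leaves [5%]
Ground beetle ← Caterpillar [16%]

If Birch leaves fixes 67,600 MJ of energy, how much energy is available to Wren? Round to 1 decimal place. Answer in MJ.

91.9 MJ

Caterpillar: 67600 × 0.05 = 3380 MJ
Ground beetle: 3380 × 0.16 = 540.8 MJ
Wren: 540.8 × 0.17 = 91.936 MJ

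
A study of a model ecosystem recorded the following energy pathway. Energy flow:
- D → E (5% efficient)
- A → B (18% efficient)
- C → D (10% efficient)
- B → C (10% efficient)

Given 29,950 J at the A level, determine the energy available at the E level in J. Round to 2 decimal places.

B: 29950 × 0.18 = 5391 J
C: 5391 × 0.1 = 539.1 J
D: 539.1 × 0.1 = 53.91 J
E: 53.91 × 0.05 = 2.6955 J

2.70 J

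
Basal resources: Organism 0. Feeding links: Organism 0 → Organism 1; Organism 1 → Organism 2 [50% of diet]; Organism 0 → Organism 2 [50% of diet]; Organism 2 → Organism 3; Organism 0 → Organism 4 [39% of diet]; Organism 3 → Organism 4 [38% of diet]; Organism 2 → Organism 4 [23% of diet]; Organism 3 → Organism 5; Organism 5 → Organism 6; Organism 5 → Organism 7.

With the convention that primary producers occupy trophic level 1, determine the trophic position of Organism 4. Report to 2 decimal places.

Organism 1: 1 + 1 = 2
Organism 2: 1 + (0.5×2 + 0.5×1) = 2.5
Organism 3: 1 + 2.5 = 3.5
Organism 4: 1 + (0.39×1 + 0.38×3.5 + 0.23×2.5) = 3.295
Organism 5: 1 + 3.5 = 4.5
Organism 6: 1 + 4.5 = 5.5
Organism 7: 1 + 4.5 = 5.5

3.30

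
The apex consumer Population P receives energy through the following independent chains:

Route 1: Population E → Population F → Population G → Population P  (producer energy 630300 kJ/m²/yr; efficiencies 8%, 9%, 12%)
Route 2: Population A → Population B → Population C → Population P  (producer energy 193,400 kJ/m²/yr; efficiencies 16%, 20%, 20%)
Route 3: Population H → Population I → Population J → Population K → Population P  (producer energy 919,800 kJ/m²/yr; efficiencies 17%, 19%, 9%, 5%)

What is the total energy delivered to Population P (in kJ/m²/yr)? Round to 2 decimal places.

1916.03 kJ/m²/yr

Route 1: 630300 × 0.08 × 0.09 × 0.12 = 544.5792 kJ/m²/yr
Route 2: 193400 × 0.16 × 0.2 × 0.2 = 1237.76 kJ/m²/yr
Route 3: 919800 × 0.17 × 0.19 × 0.09 × 0.05 = 133.69293 kJ/m²/yr
Total at Population P: 544.5792 + 1237.76 + 133.69293 = 1916.03213 kJ/m²/yr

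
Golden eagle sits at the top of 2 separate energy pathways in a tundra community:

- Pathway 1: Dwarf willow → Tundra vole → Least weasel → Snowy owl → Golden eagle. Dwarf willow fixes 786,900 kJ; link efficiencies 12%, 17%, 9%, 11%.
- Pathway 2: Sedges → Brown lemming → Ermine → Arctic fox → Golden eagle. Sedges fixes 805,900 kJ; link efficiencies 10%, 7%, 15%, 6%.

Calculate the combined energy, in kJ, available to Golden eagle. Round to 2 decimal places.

Pathway 1: 786900 × 0.12 × 0.17 × 0.09 × 0.11 = 158.922324 kJ
Pathway 2: 805900 × 0.1 × 0.07 × 0.15 × 0.06 = 50.7717 kJ
Total at Golden eagle: 158.922324 + 50.7717 = 209.694024 kJ

209.69 kJ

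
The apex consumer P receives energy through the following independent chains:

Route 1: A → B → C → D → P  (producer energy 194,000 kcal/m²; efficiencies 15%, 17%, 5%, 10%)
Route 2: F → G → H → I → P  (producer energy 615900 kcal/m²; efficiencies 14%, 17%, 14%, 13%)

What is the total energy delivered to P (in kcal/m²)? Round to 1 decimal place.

291.5 kcal/m²

Route 1: 194000 × 0.15 × 0.17 × 0.05 × 0.1 = 24.735 kcal/m²
Route 2: 615900 × 0.14 × 0.17 × 0.14 × 0.13 = 266.783244 kcal/m²
Total at P: 24.735 + 266.783244 = 291.518244 kcal/m²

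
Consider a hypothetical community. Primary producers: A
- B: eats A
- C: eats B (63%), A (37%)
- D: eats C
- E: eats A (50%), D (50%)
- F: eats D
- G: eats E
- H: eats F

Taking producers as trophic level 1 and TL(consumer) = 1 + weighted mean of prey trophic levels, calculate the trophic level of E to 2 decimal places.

B: 1 + 1 = 2
C: 1 + (0.63×2 + 0.37×1) = 2.63
D: 1 + 2.63 = 3.63
E: 1 + (0.5×1 + 0.5×3.63) = 3.315
F: 1 + 3.63 = 4.63
G: 1 + 3.315 = 4.315
H: 1 + 4.63 = 5.63

3.32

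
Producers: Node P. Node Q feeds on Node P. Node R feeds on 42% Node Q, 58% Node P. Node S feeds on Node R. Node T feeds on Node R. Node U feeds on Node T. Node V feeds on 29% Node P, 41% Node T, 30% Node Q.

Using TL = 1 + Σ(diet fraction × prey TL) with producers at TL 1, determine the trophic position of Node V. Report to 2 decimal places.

Node Q: 1 + 1 = 2
Node R: 1 + (0.42×2 + 0.58×1) = 2.42
Node S: 1 + 2.42 = 3.42
Node T: 1 + 2.42 = 3.42
Node U: 1 + 3.42 = 4.42
Node V: 1 + (0.29×1 + 0.41×3.42 + 0.3×2) = 3.2922

3.29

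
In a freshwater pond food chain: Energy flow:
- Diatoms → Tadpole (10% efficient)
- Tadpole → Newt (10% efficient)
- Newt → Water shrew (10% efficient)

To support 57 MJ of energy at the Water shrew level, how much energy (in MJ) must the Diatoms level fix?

Cumulative transfer efficiency: 0.1 × 0.1 × 0.1 = 0.001
Diatoms energy = 57 / 0.001 = 57000 MJ

57000 MJ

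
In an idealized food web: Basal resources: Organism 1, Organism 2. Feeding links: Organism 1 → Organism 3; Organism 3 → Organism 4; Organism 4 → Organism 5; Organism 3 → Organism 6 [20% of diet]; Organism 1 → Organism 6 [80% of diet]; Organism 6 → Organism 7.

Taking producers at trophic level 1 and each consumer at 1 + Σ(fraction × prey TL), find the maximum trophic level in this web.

4

Organism 3: 1 + 1 = 2
Organism 4: 1 + 2 = 3
Organism 5: 1 + 3 = 4
Organism 6: 1 + (0.2×2 + 0.8×1) = 2.2
Organism 7: 1 + 2.2 = 3.2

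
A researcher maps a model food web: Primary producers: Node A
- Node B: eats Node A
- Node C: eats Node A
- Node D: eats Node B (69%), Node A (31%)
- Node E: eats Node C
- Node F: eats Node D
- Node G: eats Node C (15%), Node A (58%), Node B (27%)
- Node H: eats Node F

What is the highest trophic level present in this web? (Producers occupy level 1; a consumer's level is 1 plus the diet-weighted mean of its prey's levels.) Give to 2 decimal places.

Node B: 1 + 1 = 2
Node C: 1 + 1 = 2
Node D: 1 + (0.69×2 + 0.31×1) = 2.69
Node E: 1 + 2 = 3
Node F: 1 + 2.69 = 3.69
Node G: 1 + (0.15×2 + 0.58×1 + 0.27×2) = 2.42
Node H: 1 + 3.69 = 4.69

4.69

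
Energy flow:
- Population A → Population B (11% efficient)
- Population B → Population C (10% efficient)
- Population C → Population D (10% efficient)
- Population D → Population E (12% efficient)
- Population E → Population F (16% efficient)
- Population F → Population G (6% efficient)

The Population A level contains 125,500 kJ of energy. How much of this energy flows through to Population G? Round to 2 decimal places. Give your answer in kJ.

Population B: 125500 × 0.11 = 13805 kJ
Population C: 13805 × 0.1 = 1380.5 kJ
Population D: 1380.5 × 0.1 = 138.05 kJ
Population E: 138.05 × 0.12 = 16.566 kJ
Population F: 16.566 × 0.16 = 2.65056 kJ
Population G: 2.65056 × 0.06 = 0.1590336 kJ

0.16 kJ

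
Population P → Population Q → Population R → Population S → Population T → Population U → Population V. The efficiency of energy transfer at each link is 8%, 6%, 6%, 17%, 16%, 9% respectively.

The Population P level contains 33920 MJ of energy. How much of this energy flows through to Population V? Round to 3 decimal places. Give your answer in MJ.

0.024 MJ

Population Q: 33920 × 0.08 = 2713.6 MJ
Population R: 2713.6 × 0.06 = 162.816 MJ
Population S: 162.816 × 0.06 = 9.76896 MJ
Population T: 9.76896 × 0.17 = 1.6607232 MJ
Population U: 1.6607232 × 0.16 = 0.265715712 MJ
Population V: 0.265715712 × 0.09 = 0.02391441408 MJ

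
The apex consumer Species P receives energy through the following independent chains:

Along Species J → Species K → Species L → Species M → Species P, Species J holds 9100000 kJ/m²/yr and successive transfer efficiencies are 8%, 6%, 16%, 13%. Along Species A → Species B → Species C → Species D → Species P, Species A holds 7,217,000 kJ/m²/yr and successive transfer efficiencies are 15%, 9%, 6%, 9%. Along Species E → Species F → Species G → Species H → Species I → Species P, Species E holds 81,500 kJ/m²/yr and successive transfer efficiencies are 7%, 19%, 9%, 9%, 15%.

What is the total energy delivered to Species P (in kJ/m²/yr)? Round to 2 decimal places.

1435.98 kJ/m²/yr

Via Species J: 9100000 × 0.08 × 0.06 × 0.16 × 0.13 = 908.544 kJ/m²/yr
Via Species A: 7217000 × 0.15 × 0.09 × 0.06 × 0.09 = 526.1193 kJ/m²/yr
Via Species E: 81500 × 0.07 × 0.19 × 0.09 × 0.09 × 0.15 = 1.31699925 kJ/m²/yr
Total at Species P: 908.544 + 526.1193 + 1.31699925 = 1435.98029925 kJ/m²/yr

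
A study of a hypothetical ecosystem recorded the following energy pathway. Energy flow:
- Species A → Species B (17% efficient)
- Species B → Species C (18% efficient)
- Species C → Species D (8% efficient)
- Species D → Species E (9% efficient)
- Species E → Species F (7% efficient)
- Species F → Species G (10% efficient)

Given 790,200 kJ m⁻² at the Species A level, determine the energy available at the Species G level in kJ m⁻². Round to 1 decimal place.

Species B: 790200 × 0.17 = 134334 kJ m⁻²
Species C: 134334 × 0.18 = 24180.12 kJ m⁻²
Species D: 24180.12 × 0.08 = 1934.4096 kJ m⁻²
Species E: 1934.4096 × 0.09 = 174.096864 kJ m⁻²
Species F: 174.096864 × 0.07 = 12.18678048 kJ m⁻²
Species G: 12.18678048 × 0.1 = 1.218678048 kJ m⁻²

1.2 kJ m⁻²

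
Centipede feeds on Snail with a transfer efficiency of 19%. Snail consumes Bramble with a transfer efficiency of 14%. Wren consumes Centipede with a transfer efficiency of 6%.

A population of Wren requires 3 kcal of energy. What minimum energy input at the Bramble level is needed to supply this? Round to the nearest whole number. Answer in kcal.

Cumulative transfer efficiency: 0.14 × 0.19 × 0.06 = 0.001596
Bramble energy = 3 / 0.001596 = 1880 kcal

1880 kcal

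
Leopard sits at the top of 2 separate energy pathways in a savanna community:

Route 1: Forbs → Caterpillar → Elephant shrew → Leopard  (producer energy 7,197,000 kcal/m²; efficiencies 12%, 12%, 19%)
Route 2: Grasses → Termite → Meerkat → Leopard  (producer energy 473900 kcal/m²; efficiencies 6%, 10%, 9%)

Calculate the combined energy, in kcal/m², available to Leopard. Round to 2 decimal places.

19946.90 kcal/m²

Route 1: 7197000 × 0.12 × 0.12 × 0.19 = 19690.992 kcal/m²
Route 2: 473900 × 0.06 × 0.1 × 0.09 = 255.906 kcal/m²
Total at Leopard: 19690.992 + 255.906 = 19946.898 kcal/m²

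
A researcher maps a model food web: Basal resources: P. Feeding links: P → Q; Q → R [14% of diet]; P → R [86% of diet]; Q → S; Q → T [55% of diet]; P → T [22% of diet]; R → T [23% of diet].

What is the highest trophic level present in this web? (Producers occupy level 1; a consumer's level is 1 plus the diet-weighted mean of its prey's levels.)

Q: 1 + 1 = 2
R: 1 + (0.14×2 + 0.86×1) = 2.14
S: 1 + 2 = 3
T: 1 + (0.55×2 + 0.22×1 + 0.23×2.14) = 2.8122

3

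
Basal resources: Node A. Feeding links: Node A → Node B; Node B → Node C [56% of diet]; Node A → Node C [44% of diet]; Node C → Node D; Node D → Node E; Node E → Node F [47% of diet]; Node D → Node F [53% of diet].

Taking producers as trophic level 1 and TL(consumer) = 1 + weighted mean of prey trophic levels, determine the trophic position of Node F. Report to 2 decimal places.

Node B: 1 + 1 = 2
Node C: 1 + (0.56×2 + 0.44×1) = 2.56
Node D: 1 + 2.56 = 3.56
Node E: 1 + 3.56 = 4.56
Node F: 1 + (0.47×4.56 + 0.53×3.56) = 5.03

5.03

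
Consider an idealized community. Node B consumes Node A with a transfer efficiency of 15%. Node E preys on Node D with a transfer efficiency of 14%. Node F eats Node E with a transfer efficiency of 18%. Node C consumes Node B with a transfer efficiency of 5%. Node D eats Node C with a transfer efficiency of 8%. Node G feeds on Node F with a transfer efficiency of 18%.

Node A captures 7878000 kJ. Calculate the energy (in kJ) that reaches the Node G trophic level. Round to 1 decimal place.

21.4 kJ

Node B: 7878000 × 0.15 = 1181700 kJ
Node C: 1181700 × 0.05 = 59085 kJ
Node D: 59085 × 0.08 = 4726.8 kJ
Node E: 4726.8 × 0.14 = 661.752 kJ
Node F: 661.752 × 0.18 = 119.11536 kJ
Node G: 119.11536 × 0.18 = 21.4407648 kJ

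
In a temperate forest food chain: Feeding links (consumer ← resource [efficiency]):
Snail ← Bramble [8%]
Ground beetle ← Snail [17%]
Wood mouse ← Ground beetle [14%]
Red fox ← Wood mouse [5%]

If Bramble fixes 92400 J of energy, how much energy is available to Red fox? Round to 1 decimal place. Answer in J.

8.8 J

Snail: 92400 × 0.08 = 7392 J
Ground beetle: 7392 × 0.17 = 1256.64 J
Wood mouse: 1256.64 × 0.14 = 175.9296 J
Red fox: 175.9296 × 0.05 = 8.79648 J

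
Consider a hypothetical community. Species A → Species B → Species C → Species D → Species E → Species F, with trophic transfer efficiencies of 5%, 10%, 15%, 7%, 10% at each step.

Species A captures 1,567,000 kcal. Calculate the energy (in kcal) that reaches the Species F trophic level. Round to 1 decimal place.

Species B: 1567000 × 0.05 = 78350 kcal
Species C: 78350 × 0.1 = 7835 kcal
Species D: 7835 × 0.15 = 1175.25 kcal
Species E: 1175.25 × 0.07 = 82.2675 kcal
Species F: 82.2675 × 0.1 = 8.22675 kcal

8.2 kcal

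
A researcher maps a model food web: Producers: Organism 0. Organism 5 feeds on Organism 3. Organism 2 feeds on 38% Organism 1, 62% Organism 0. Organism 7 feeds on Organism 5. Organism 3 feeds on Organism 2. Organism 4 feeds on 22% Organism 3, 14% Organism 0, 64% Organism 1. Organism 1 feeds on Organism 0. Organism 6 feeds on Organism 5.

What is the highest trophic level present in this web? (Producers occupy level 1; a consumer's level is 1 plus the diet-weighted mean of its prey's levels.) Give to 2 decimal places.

Organism 1: 1 + 1 = 2
Organism 2: 1 + (0.38×2 + 0.62×1) = 2.38
Organism 3: 1 + 2.38 = 3.38
Organism 4: 1 + (0.22×3.38 + 0.14×1 + 0.64×2) = 3.1636
Organism 5: 1 + 3.38 = 4.38
Organism 6: 1 + 4.38 = 5.38
Organism 7: 1 + 4.38 = 5.38

5.38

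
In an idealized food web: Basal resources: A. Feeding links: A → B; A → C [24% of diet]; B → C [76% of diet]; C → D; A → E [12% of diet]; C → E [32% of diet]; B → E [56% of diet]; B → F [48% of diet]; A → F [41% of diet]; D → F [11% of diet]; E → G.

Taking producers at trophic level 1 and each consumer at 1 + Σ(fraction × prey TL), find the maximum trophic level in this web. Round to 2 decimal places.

4.12

B: 1 + 1 = 2
C: 1 + (0.24×1 + 0.76×2) = 2.76
D: 1 + 2.76 = 3.76
E: 1 + (0.12×1 + 0.32×2.76 + 0.56×2) = 3.1232
F: 1 + (0.48×2 + 0.41×1 + 0.11×3.76) = 2.7836
G: 1 + 3.1232 = 4.1232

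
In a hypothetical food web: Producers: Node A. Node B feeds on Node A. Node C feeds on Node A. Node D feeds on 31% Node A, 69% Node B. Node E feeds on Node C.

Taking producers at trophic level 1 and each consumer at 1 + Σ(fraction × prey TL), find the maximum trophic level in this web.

3

Node B: 1 + 1 = 2
Node C: 1 + 1 = 2
Node D: 1 + (0.31×1 + 0.69×2) = 2.69
Node E: 1 + 2 = 3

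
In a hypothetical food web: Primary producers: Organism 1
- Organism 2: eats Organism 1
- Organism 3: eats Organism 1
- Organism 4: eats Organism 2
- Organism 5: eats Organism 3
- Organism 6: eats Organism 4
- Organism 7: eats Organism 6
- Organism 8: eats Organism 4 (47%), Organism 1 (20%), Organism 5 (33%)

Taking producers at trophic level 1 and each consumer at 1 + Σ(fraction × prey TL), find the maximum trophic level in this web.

Organism 2: 1 + 1 = 2
Organism 3: 1 + 1 = 2
Organism 4: 1 + 2 = 3
Organism 5: 1 + 2 = 3
Organism 6: 1 + 3 = 4
Organism 7: 1 + 4 = 5
Organism 8: 1 + (0.47×3 + 0.2×1 + 0.33×3) = 3.6

5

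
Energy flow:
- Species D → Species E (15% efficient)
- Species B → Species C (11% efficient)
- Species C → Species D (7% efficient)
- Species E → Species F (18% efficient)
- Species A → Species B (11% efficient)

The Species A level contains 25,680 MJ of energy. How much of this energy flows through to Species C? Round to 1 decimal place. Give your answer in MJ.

310.7 MJ

Species B: 25680 × 0.11 = 2824.8 MJ
Species C: 2824.8 × 0.11 = 310.728 MJ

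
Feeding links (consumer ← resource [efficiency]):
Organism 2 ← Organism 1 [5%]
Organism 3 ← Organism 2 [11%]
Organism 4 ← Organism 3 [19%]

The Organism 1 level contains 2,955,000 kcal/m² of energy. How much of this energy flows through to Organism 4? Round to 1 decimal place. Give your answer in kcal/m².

Organism 2: 2955000 × 0.05 = 147750 kcal/m²
Organism 3: 147750 × 0.11 = 16252.5 kcal/m²
Organism 4: 16252.5 × 0.19 = 3087.975 kcal/m²

3088.0 kcal/m²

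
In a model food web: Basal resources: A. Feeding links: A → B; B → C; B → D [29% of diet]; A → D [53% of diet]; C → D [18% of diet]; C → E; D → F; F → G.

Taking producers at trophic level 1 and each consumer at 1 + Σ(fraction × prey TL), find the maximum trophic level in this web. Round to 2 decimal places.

B: 1 + 1 = 2
C: 1 + 2 = 3
D: 1 + (0.29×2 + 0.53×1 + 0.18×3) = 2.65
E: 1 + 3 = 4
F: 1 + 2.65 = 3.65
G: 1 + 3.65 = 4.65

4.65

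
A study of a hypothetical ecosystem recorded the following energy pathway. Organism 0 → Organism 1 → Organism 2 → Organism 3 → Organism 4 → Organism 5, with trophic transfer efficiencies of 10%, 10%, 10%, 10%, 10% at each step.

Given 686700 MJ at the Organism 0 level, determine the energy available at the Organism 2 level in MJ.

Organism 1: 686700 × 0.1 = 68670 MJ
Organism 2: 68670 × 0.1 = 6867 MJ

6867 MJ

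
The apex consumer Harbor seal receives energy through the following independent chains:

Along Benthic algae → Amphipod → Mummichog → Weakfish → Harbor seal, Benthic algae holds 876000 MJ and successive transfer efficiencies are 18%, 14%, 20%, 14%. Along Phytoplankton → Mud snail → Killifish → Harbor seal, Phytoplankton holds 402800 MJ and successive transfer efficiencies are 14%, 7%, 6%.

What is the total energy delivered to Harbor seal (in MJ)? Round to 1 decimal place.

Via Benthic algae: 876000 × 0.18 × 0.14 × 0.2 × 0.14 = 618.1056 MJ
Via Phytoplankton: 402800 × 0.14 × 0.07 × 0.06 = 236.8464 MJ
Total at Harbor seal: 618.1056 + 236.8464 = 854.952 MJ

855.0 MJ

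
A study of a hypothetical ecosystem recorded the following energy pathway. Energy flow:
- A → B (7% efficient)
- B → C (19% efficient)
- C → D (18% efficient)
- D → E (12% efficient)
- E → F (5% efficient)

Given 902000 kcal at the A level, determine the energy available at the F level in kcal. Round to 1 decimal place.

B: 902000 × 0.07 = 63140 kcal
C: 63140 × 0.19 = 11996.6 kcal
D: 11996.6 × 0.18 = 2159.388 kcal
E: 2159.388 × 0.12 = 259.12656 kcal
F: 259.12656 × 0.05 = 12.956328 kcal

13.0 kcal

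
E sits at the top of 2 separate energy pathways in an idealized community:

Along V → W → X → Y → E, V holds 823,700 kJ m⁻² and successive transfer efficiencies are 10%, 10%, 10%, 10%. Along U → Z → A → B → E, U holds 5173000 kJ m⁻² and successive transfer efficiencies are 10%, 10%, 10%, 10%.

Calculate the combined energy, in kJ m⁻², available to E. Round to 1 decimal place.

Via V: 823700 × 0.1 × 0.1 × 0.1 × 0.1 = 82.37 kJ m⁻²
Via U: 5173000 × 0.1 × 0.1 × 0.1 × 0.1 = 517.3 kJ m⁻²
Total at E: 82.37 + 517.3 = 599.67 kJ m⁻²

599.7 kJ m⁻²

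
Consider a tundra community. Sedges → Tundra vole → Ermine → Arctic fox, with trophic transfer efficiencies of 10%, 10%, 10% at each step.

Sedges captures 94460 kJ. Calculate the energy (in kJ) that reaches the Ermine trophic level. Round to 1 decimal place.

944.6 kJ

Tundra vole: 94460 × 0.1 = 9446 kJ
Ermine: 9446 × 0.1 = 944.6 kJ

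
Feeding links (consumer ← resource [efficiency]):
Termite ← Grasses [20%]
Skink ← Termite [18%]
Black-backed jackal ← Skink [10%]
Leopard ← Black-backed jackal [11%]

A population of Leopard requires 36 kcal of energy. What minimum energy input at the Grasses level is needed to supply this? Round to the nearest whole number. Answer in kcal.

90909 kcal

Cumulative transfer efficiency: 0.2 × 0.18 × 0.1 × 0.11 = 0.000396
Grasses energy = 36 / 0.000396 = 90909 kcal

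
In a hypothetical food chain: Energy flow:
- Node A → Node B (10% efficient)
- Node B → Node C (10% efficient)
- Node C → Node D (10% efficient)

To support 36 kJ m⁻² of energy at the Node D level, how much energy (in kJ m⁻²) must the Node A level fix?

36000 kJ m⁻²

Cumulative transfer efficiency: 0.1 × 0.1 × 0.1 = 0.001
Node A energy = 36 / 0.001 = 36000 kJ m⁻²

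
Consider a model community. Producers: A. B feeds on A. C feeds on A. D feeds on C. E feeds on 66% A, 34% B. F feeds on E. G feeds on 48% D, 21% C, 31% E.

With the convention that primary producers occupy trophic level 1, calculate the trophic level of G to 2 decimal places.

3.59

B: 1 + 1 = 2
C: 1 + 1 = 2
D: 1 + 2 = 3
E: 1 + (0.66×1 + 0.34×2) = 2.34
F: 1 + 2.34 = 3.34
G: 1 + (0.48×3 + 0.21×2 + 0.31×2.34) = 3.5854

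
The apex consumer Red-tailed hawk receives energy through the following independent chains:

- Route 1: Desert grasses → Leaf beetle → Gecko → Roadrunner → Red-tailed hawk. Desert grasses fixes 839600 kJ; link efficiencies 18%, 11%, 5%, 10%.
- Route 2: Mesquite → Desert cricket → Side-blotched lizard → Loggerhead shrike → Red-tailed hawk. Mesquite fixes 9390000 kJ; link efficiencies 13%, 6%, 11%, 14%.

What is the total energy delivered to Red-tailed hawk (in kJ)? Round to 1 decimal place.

1211.0 kJ

Route 1: 839600 × 0.18 × 0.11 × 0.05 × 0.1 = 83.1204 kJ
Route 2: 9390000 × 0.13 × 0.06 × 0.11 × 0.14 = 1127.9268 kJ
Total at Red-tailed hawk: 83.1204 + 1127.9268 = 1211.0472 kJ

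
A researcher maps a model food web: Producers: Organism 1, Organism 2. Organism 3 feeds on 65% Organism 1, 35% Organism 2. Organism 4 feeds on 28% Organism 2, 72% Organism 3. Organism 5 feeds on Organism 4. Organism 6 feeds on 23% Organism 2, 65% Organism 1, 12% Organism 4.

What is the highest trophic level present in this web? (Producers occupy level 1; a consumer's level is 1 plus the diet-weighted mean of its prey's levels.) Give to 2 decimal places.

Organism 3: 1 + (0.65×1 + 0.35×1) = 2
Organism 4: 1 + (0.28×1 + 0.72×2) = 2.72
Organism 5: 1 + 2.72 = 3.72
Organism 6: 1 + (0.23×1 + 0.65×1 + 0.12×2.72) = 2.2064

3.72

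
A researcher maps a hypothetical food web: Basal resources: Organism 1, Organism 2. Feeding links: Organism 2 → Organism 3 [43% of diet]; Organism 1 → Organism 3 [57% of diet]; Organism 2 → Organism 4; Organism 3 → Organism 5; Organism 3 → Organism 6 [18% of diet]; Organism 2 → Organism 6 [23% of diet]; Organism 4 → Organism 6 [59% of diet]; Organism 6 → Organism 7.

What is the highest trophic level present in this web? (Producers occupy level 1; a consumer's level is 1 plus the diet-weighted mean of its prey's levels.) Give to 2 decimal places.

Organism 3: 1 + (0.43×1 + 0.57×1) = 2
Organism 4: 1 + 1 = 2
Organism 5: 1 + 2 = 3
Organism 6: 1 + (0.18×2 + 0.23×1 + 0.59×2) = 2.77
Organism 7: 1 + 2.77 = 3.77

3.77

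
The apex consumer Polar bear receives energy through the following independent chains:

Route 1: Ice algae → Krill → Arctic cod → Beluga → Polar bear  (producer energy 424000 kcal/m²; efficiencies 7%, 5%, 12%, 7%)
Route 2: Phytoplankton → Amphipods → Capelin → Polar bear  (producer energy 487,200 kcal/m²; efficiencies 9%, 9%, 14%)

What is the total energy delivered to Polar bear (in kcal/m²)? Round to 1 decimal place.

565.0 kcal/m²

Route 1: 424000 × 0.07 × 0.05 × 0.12 × 0.07 = 12.4656 kcal/m²
Route 2: 487200 × 0.09 × 0.09 × 0.14 = 552.4848 kcal/m²
Total at Polar bear: 12.4656 + 552.4848 = 564.9504 kcal/m²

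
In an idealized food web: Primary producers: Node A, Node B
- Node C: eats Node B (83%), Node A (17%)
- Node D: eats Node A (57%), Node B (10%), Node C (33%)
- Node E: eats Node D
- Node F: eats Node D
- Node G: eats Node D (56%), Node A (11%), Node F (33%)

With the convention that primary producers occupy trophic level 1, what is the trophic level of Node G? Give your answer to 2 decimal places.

Node C: 1 + (0.83×1 + 0.17×1) = 2
Node D: 1 + (0.57×1 + 0.1×1 + 0.33×2) = 2.33
Node E: 1 + 2.33 = 3.33
Node F: 1 + 2.33 = 3.33
Node G: 1 + (0.56×2.33 + 0.11×1 + 0.33×3.33) = 3.5137

3.51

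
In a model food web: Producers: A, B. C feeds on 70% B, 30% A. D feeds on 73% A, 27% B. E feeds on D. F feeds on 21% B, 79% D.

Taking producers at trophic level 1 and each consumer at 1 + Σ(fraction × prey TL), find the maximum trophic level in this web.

3

C: 1 + (0.7×1 + 0.3×1) = 2
D: 1 + (0.73×1 + 0.27×1) = 2
E: 1 + 2 = 3
F: 1 + (0.21×1 + 0.79×2) = 2.79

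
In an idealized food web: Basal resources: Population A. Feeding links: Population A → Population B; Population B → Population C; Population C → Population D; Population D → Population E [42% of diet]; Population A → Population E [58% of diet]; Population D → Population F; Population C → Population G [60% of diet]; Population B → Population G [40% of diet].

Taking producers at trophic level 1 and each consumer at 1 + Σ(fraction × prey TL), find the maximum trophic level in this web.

Population B: 1 + 1 = 2
Population C: 1 + 2 = 3
Population D: 1 + 3 = 4
Population E: 1 + (0.42×4 + 0.58×1) = 3.26
Population F: 1 + 4 = 5
Population G: 1 + (0.6×3 + 0.4×2) = 3.6

5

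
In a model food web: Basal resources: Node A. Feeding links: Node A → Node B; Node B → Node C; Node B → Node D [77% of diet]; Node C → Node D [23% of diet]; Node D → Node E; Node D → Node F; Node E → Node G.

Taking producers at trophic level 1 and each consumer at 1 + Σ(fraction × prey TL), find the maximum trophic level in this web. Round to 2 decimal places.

5.23

Node B: 1 + 1 = 2
Node C: 1 + 2 = 3
Node D: 1 + (0.77×2 + 0.23×3) = 3.23
Node E: 1 + 3.23 = 4.23
Node F: 1 + 3.23 = 4.23
Node G: 1 + 4.23 = 5.23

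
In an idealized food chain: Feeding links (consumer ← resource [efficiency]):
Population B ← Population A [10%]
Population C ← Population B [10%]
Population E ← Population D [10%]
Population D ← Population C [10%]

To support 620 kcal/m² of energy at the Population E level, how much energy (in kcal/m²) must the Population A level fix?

6200000 kcal/m²

Cumulative transfer efficiency: 0.1 × 0.1 × 0.1 × 0.1 = 0.0001
Population A energy = 620 / 0.0001 = 6200000 kcal/m²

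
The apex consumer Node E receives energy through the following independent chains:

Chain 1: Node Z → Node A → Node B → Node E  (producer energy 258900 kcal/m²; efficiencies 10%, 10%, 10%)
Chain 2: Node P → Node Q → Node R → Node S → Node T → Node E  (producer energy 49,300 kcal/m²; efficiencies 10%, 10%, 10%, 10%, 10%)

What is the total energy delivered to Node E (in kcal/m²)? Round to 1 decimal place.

Chain 1: 258900 × 0.1 × 0.1 × 0.1 = 258.9 kcal/m²
Chain 2: 49300 × 0.1 × 0.1 × 0.1 × 0.1 × 0.1 = 0.493 kcal/m²
Total at Node E: 258.9 + 0.493 = 259.393 kcal/m²

259.4 kcal/m²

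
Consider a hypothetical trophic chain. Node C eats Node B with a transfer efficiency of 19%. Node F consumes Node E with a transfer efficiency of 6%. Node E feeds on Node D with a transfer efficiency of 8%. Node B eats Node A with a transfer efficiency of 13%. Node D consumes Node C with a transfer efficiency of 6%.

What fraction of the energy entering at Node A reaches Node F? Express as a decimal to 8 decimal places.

0.00000711

Product of link efficiencies: 0.13 × 0.19 × 0.06 × 0.08 × 0.06 = 0.0000071136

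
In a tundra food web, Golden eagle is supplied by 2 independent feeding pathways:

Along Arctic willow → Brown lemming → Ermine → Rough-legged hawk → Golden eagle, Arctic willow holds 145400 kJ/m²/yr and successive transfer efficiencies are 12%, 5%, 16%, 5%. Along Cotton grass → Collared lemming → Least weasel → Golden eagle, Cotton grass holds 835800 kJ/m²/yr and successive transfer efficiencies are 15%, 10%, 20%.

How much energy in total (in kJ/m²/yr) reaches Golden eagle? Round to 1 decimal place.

2514.4 kJ/m²/yr

Via Arctic willow: 145400 × 0.12 × 0.05 × 0.16 × 0.05 = 6.9792 kJ/m²/yr
Via Cotton grass: 835800 × 0.15 × 0.1 × 0.2 = 2507.4 kJ/m²/yr
Total at Golden eagle: 6.9792 + 2507.4 = 2514.3792 kJ/m²/yr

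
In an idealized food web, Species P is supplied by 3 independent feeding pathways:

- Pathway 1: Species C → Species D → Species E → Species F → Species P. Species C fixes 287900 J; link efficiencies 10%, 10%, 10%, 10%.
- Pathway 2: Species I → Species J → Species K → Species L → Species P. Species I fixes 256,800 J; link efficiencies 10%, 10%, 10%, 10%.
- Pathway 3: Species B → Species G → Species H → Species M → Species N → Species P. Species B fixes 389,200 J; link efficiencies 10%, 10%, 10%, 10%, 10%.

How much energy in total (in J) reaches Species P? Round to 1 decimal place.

Pathway 1: 287900 × 0.1 × 0.1 × 0.1 × 0.1 = 28.79 J
Pathway 2: 256800 × 0.1 × 0.1 × 0.1 × 0.1 = 25.68 J
Pathway 3: 389200 × 0.1 × 0.1 × 0.1 × 0.1 × 0.1 = 3.892 J
Total at Species P: 28.79 + 25.68 + 3.892 = 58.362 J

58.4 J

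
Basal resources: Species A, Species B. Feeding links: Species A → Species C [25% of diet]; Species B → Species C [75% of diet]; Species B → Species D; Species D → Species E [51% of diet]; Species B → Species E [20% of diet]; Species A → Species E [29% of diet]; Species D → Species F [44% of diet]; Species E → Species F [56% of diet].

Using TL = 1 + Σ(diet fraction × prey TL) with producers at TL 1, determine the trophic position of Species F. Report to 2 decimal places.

3.29

Species C: 1 + (0.25×1 + 0.75×1) = 2
Species D: 1 + 1 = 2
Species E: 1 + (0.51×2 + 0.2×1 + 0.29×1) = 2.51
Species F: 1 + (0.44×2 + 0.56×2.51) = 3.2856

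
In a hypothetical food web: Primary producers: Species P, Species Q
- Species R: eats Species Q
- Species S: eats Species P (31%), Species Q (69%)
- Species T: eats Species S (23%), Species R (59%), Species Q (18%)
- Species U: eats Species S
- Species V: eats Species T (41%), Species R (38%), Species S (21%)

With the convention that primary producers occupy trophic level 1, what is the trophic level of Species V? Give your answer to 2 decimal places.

Species R: 1 + 1 = 2
Species S: 1 + (0.31×1 + 0.69×1) = 2
Species T: 1 + (0.23×2 + 0.59×2 + 0.18×1) = 2.82
Species U: 1 + 2 = 3
Species V: 1 + (0.41×2.82 + 0.38×2 + 0.21×2) = 3.3362

3.34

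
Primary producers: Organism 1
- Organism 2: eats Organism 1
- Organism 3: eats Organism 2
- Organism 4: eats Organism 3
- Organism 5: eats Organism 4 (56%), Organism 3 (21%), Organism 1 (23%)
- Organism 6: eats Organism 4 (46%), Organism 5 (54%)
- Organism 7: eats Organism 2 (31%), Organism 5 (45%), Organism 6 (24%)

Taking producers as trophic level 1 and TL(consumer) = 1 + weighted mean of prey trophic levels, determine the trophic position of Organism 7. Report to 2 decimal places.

4.68

Organism 2: 1 + 1 = 2
Organism 3: 1 + 2 = 3
Organism 4: 1 + 3 = 4
Organism 5: 1 + (0.56×4 + 0.21×3 + 0.23×1) = 4.1
Organism 6: 1 + (0.46×4 + 0.54×4.1) = 5.054
Organism 7: 1 + (0.31×2 + 0.45×4.1 + 0.24×5.054) = 4.67796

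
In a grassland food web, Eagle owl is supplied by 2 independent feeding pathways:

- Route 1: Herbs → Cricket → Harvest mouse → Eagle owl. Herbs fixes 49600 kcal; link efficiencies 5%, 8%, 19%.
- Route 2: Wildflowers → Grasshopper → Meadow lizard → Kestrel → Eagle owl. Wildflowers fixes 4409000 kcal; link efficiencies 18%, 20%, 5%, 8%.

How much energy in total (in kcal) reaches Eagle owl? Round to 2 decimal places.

672.59 kcal

Route 1: 49600 × 0.05 × 0.08 × 0.19 = 37.696 kcal
Route 2: 4409000 × 0.18 × 0.2 × 0.05 × 0.08 = 634.896 kcal
Total at Eagle owl: 37.696 + 634.896 = 672.592 kcal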